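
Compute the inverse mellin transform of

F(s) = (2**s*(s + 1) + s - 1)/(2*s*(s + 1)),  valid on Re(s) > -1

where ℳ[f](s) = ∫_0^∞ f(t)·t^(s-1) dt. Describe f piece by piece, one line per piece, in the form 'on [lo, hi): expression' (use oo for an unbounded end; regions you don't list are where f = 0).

treat the 2 regions marked off by 1 separately and sum
on [0, 1): add ∫ t·t^(s-1) dt
for t in [1, 2): the term is ∫ 1/2·t^(s-1)

on [0, 1): t
on [1, 2): 1/2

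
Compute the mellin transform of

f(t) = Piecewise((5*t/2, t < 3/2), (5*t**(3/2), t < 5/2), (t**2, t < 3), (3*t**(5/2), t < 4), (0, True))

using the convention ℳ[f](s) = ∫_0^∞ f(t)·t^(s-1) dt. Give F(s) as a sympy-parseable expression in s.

(2*3**(s + 2)*(s + 1)*(2*s + 3)*(2*s + 5) - 12*3**(s + 5/2)*(s + 1)*(s + 2)*(2*s + 3) + 5*(3/2)**(s + 1)*(s + 2)*(2*s + 3)*(2*s + 5) - 20*(3/2)**(s + 3/2)*(s + 1)*(s + 2)*(2*s + 5) + 12*4**(s + 5/2)*(s + 1)*(s + 2)*(2*s + 3) + 20*(5/2)**(s + 3/2)*(s + 1)*(s + 2)*(2*s + 5) - 2*(5/2)**(s + 2)*(s + 1)*(2*s + 3)*(2*s + 5))/(2*(s + 1)*(s + 2)*(2*s + 3)*(2*s + 5))
  Re(s) > -1

summing 4 kernel integrals split by 3/2, 5/2, 3 yields ℳ[f](s)
piece [0, 3/2): integrate 5*t/2 against the kernel
segment 3/2 to 5/2 holds 5*t**(3/2); add its integral
on [5/2, 3): add ∫ t**2·t^(s-1) dt
∫ 3*t**(5/2)·t^(s-1) over [3, 4)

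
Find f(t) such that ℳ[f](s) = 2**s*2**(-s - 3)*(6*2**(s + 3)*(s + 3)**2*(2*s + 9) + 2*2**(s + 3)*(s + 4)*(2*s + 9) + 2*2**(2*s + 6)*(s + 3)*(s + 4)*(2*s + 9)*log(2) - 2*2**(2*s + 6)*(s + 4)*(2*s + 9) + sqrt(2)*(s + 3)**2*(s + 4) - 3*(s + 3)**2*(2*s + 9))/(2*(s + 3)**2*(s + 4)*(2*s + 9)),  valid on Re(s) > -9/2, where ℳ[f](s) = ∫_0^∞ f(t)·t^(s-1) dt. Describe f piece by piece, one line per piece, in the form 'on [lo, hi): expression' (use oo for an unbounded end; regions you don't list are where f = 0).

on [0, 1): sqrt(2)*t**(9/2)/32
on [1, 2): 3*t**4/16
on [2, 4): t**3*log(t/2)/8

reversing the common scale on t: t**(9/2) on [0, 1/2); 3*t**4 on [1/2, 1); t**3*log(t) on [1, 2)
remove the shared t-power first: t**(7/2) on [0, 1/2); 3*t**3 on [1/2, 1); t**2*log(t) on [1, 2)
peel off the shared t-power: t**(3/2) on [0, 1/2); 3*t on [1/2, 1); log(t) on [1, 2)
summing 3 kernel integrals split by 1, 2 yields ℳ[f](s)
piece [0, 1): integrate sqrt(2)*t**(9/2)/32 against the kernel
between 1 and 2 the integrand is 3*t**4/16·t^(s-1)
the [2, 4) slice contributes ∫ t**3*log(t/2)/8·t^(s-1) dt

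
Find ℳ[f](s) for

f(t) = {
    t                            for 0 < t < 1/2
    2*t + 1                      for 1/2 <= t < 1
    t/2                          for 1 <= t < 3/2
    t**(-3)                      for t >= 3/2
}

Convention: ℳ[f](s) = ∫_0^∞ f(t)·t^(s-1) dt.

linearity at 1/2, 1, 3/2 turns ℳ[f](s) into 4 summed integrals
for t in [0, 1/2): the term is ∫ t·t^(s-1)
on [1/2, 1): add ∫ (2*t + 1)·t^(s-1) dt
the [1, 3/2) slice contributes ∫ t/2·t^(s-1) dt
∫ t**(-3)·t^(s-1) over [3/2, ∞)

(270*2**s*s**2 - 702*2**s*s - 324*2**s + 49*3**s*s**2 - 275*3**s*s - 162*s**2 + 378*s + 324)/(108*2**s*s*(s**2 - 2*s - 3))
  -1 < Re(s) < 3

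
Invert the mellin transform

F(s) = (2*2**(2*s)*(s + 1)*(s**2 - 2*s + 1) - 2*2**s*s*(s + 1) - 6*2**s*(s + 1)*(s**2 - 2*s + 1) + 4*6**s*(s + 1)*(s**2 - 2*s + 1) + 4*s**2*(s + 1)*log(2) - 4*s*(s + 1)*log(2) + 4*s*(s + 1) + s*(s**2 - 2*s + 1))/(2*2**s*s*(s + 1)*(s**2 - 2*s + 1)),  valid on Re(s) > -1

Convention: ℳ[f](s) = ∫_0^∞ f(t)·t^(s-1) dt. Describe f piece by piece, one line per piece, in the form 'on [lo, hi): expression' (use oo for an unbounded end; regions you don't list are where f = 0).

on [0, 1/2): t
on [1/2, 1): log(t)/t
on [1, 2): 3
on [2, 3): 2

f breaks at 1/2, 1, 2 into 4 integrals to sum
∫ over [0, 1/2) of t·t^(s-1) joins the sum
segment 1/2 to 1 holds log(t)/t; add its integral
the [1, 2) slice contributes ∫ 3·t^(s-1) dt
piece [2, 3): integrate 2 against the kernel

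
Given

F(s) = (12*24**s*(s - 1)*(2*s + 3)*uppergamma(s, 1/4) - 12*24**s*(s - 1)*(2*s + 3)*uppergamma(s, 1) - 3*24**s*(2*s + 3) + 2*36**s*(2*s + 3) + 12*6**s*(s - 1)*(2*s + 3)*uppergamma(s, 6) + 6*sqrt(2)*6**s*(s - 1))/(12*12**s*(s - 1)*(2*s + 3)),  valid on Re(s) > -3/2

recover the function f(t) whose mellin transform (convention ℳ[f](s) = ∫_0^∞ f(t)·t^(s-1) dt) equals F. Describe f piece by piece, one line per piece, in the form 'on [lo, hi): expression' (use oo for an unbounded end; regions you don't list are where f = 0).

slice at 1/2, 2, 3, transform all 4 pieces, and sum them
piece [0, 1/2): integrate t**(3/2) against the kernel
for t in [1/2, 2): the term is ∫ exp(-t/2)·t^(s-1)
piece [2, 3): integrate 1/(2*t) against the kernel
segment 3 to ∞ holds exp(-2*t); add its integral

on [0, 1/2): t**(3/2)
on [1/2, 2): exp(-t/2)
on [2, 3): 1/(2*t)
on [3, oo): exp(-2*t)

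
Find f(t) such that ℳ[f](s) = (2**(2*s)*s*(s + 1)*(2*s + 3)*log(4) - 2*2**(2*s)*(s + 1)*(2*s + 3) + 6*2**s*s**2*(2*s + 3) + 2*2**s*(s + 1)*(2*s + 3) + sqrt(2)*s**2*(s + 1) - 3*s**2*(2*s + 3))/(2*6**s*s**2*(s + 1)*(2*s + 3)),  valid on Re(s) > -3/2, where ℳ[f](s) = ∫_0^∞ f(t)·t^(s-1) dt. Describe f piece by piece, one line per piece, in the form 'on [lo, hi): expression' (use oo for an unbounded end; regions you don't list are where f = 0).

on [0, 1/6): 3*sqrt(3)*t**(3/2)
on [1/6, 1/3): 9*t
on [1/3, 2/3): log(3*t)

undo the common scale on t: t**(3/2) on [0, 1/2); 3*t on [1/2, 1); log(t) on [1, 2)
along the cuts 1/6, 1/3, ℳ[f](s) splits into 3 integrals
∫ 3*sqrt(3)*t**(3/2)·t^(s-1) over [0, 1/6)
the [1/6, 1/3) slice contributes ∫ 9*t·t^(s-1) dt
the [1/3, 2/3) slice contributes ∫ log(3*t)·t^(s-1) dt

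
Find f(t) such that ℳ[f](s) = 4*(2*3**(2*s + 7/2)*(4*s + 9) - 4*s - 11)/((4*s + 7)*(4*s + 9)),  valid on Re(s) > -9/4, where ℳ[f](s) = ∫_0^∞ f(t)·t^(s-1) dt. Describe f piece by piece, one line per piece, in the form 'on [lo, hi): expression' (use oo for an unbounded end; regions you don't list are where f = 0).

undo the power substitution: t**(9/2) on [0, 1); 2*t**(7/2) on [1, 3)
the shared t-power comes off first: t**(7/2) on [0, 1); 2*t**(5/2) on [1, 3)
peel off the shared t-power: t**(3/2) on [0, 1); 2*sqrt(t) on [1, 3)
integrate the 2 segments split at 1, then add the results
∫ over [0, 1) of t**(9/4)·t^(s-1) joins the sum
∫ over [1, 9) of 2*t**(7/4)·t^(s-1) joins the sum

on [0, 1): t**(9/4)
on [1, 9): 2*t**(7/4)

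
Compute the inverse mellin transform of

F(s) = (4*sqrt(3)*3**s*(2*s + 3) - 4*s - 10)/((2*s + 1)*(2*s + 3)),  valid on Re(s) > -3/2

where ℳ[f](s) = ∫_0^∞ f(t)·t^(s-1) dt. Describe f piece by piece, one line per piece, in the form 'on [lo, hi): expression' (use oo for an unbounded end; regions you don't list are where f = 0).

on [0, 1): t**(3/2)
on [1, 3): 2*sqrt(t)

slice at 1, transform all 2 pieces, and sum them
[0, 1) adds the kernel integral of t**(3/2)
segment [1, 3) carries 2*sqrt(t); integrate it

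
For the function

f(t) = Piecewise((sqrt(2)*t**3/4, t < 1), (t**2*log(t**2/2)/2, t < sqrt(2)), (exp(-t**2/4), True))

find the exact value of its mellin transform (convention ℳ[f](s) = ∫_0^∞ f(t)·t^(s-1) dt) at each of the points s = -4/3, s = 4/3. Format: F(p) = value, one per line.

peel off the power substitution: sqrt(2)*t**(3/2)/4 on [0, 1); t*log(t/2)/2 on [1, 2); exp(-t/4) on [2, ∞)
peel off the common scale on t: t**(3/2) on [0, 1/2); t*log(t) on [1/2, 1); exp(-t/2) on [1, ∞)
along the cuts 1, sqrt(2), ℳ[f](s) splits into 3 integrals
on [0, 1): add ∫ sqrt(2)*t**3/4·t^(s-1) dt
[1, sqrt(2)) adds the kernel integral of t**2*log(t**2/2)/2
over [sqrt(2), ∞), the kernel integral of exp(-t**2/4) enters the sum

F(-4/3) = -9*2**(1/3)/4 + 2**(2/3)*uppergamma(-2/3, 1/2)/8 + 3*sqrt(2)/20 + 3*log(2)/4 + 9/4
F(4/3) = -9*2**(2/3)/50 + 3*sqrt(2)/52 + 9/100 + 3*log(2)/20 + 2**(1/3)*uppergamma(2/3, 1/2)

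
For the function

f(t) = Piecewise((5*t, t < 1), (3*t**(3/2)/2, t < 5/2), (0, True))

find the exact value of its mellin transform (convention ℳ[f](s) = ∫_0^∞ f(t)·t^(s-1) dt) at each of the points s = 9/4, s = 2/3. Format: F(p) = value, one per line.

F(9/4) = 74/65 + 25*2**(1/4)*5**(3/4)/8
F(2/3) = 30/13 + 225*2**(5/6)*5**(1/6)/104

the 2 pieces separated at 1 each add one integral
[0, 1) adds the kernel integral of 5*t
∫ 3*t**(3/2)/2·t^(s-1) over [1, 5/2)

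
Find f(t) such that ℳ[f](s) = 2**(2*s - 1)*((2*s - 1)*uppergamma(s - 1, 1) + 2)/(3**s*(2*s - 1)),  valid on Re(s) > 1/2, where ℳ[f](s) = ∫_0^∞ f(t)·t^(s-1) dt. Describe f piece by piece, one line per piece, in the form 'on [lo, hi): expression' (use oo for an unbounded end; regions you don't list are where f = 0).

peel off the common scale on t: sqrt(2)/(2*sqrt(t)) on [0, 2); exp(-t/2)/t on [2, ∞)
invert the shared t-power to get sqrt(2)*sqrt(t)/2 on [0, 2); exp(-t/2) on [2, ∞)
peel off the common scale on t: sqrt(t) on [0, 1); exp(-t) on [1, ∞)
breakpoints 4/3: one integral from each of the 2 segments
piece [0, 4/3): integrate sqrt(3)/(3*sqrt(t)) against the kernel
on [4/3, ∞): add ∫ 2*exp(-3*t/4)/(3*t)·t^(s-1) dt

on [0, 4/3): sqrt(3)/(3*sqrt(t))
on [4/3, oo): 2*exp(-3*t/4)/(3*t)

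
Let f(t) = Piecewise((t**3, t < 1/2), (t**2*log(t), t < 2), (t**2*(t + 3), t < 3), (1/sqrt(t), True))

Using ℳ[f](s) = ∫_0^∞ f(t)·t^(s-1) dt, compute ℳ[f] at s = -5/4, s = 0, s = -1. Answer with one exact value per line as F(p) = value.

F(-5/4) = 2**(1/4)*(-436*sqrt(2) + 2*2**(3/4)*3**(1/4) + 65 + log(2**(42 + 84*sqrt(2))) + 180*6**(3/4))/63
F(0) = 2*sqrt(3)/3 + 17*log(2)/8 + 207/16
F(-1) = 2*sqrt(3)/27 + 5*log(2)/2 + 33/8

undo the shared t-power: t on [0, 1/2); log(t) on [1/2, 2); t + 3 on [2, 3); …
breakpoints 1/2, 2, 3: one integral from each of the 4 segments
over [0, 1/2), the kernel integral of t**3 enters the sum
on [1/2, 2) integrate f = t**2*log(t) against the kernel
segment [2, 3) carries t**2*(t + 3); integrate it
∫ over [3, ∞) of 1/sqrt(t)·t^(s-1) joins the sum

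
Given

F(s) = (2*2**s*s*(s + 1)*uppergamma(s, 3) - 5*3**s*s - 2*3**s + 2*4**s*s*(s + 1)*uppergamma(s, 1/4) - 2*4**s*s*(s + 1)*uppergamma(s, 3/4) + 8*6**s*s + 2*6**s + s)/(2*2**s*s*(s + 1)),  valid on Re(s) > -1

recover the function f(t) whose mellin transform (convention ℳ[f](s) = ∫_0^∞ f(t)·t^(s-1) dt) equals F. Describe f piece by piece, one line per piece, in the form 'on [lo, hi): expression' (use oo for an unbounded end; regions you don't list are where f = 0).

along the cuts 1/2, 3/2, 3, ℳ[f](s) splits into 4 integrals
∫ t·t^(s-1) over [0, 1/2)
the [1/2, 3/2) slice contributes ∫ exp(-t/2)·t^(s-1) dt
on [3/2, 3): add ∫ (t + 1)·t^(s-1) dt
on [3, ∞): add ∫ exp(-t)·t^(s-1) dt

on [0, 1/2): t
on [1/2, 3/2): exp(-t/2)
on [3/2, 3): t + 1
on [3, oo): exp(-t)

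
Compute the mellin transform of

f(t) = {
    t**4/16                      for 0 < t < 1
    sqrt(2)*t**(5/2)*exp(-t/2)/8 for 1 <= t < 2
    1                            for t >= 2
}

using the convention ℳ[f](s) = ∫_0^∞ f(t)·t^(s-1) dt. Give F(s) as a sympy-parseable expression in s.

undo the common scale on t: t**4 on [0, 1/2); t**(5/2)*exp(-t) on [1/2, 1); 1 on [1, ∞)
peel off the shared t-power: t**2 on [0, 1/2); sqrt(t)*exp(-t) on [1/2, 1); t**(-2) on [1, ∞)
undo the shared t-power: t**(3/2) on [0, 1/2); exp(-t) on [1/2, 1); t**(-5/2) on [1, ∞)
linearity at 1, 2 turns ℳ[f](s) into 3 summed integrals
between 0 and 1 the integrand is t**4/16·t^(s-1)
piece [1, 2): integrate sqrt(2)*t**(5/2)*exp(-t/2)/8 against the kernel
between 2 and ∞ the integrand is 1·t^(s-1)

sqrt(2)*(2**(s + 9/2)*s*(s + 4)*uppergamma(s + 5/2, 1/2) - 2**(s + 9/2)*s*(s + 4)*uppergamma(s + 5/2, 1) + 2**(s + 9/2)*(-s - 4) + sqrt(2)*s)/(32*s*(s + 4))
  -4 < Re(s) < 0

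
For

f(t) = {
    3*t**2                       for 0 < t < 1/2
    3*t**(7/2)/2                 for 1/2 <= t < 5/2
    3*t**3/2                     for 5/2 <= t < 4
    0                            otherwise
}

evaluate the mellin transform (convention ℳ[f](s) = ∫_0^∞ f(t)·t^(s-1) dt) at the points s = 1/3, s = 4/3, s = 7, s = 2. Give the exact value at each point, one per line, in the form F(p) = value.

breakpoints 1/2, 5/2: one integral from each of the 3 segments
[0, 1/2) adds the kernel integral of 3*t**2
segment [1/2, 5/2) carries 3*t**(7/2)/2; integrate it
for t in [5/2, 4): the term is ∫ 3*t**3/2·t^(s-1)

F(1/3) = -225*2**(2/3)*5**(1/3)/64 - 9*2**(1/6)/368 + 1125*2**(1/6)*5**(5/6)/368 + 8109*2**(2/3)/280
F(4/3) = -5625*2**(2/3)*5**(1/3)/832 - 9*2**(1/6)/928 + 5625*2**(1/6)*5**(5/6)/928 + 184437*2**(2/3)/2080
F(7) = -sqrt(2)/14336 + 9765625*sqrt(10)/14336 + 9575785831/61440
F(2) = -3*sqrt(2)/704 + 9375*sqrt(10)/704 + 5559/20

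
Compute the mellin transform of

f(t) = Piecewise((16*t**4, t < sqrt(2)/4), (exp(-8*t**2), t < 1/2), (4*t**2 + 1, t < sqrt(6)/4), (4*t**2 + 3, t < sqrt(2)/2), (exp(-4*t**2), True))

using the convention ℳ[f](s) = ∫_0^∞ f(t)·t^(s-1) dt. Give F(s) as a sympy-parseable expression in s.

strip the common scale on t: t**4 on [0, sqrt(2)/2); exp(-2*t**2) on [sqrt(2)/2, 1); t**2 + 1 on [1, sqrt(6)/2); …
back out the power substitution: t**2 on [0, 1/2); exp(-2*t) on [1/2, 1); t + 1 on [1, 3/2); …
summing 5 kernel integrals split by sqrt(2)/4, 1/2, sqrt(6)/4, sqrt(2)/2 yields ℳ[f](s)
∫ over [0, sqrt(2)/4) of 16*t**4·t^(s-1) joins the sum
on [sqrt(2)/4, 1/2): add ∫ exp(-8*t**2)·t^(s-1) dt
piece [1/2, sqrt(6)/4): integrate (4*t**2 + 1) against the kernel
∫ over [sqrt(6)/4, sqrt(2)/2) of (4*t**2 + 3)·t^(s-1) joins the sum
the [sqrt(2)/2, ∞) slice contributes ∫ exp(-4*t**2)·t^(s-1) dt

(sqrt(2)/4)**s*(2*2**(s/2)*s*(s + 2)*(s + 4)*uppergamma(s/2, 2) - 8*2**(s/2)*s*(s + 4) - 8*2**(s/2)*(s + 4) + 20*2**s*s*(s + 4) + 24*2**s*(s + 4) - 8*3**(s/2)*s*(s + 4) - 16*3**(s/2)*(s + 4) + 2*s*(s + 2)*(s + 4)*uppergamma(s/2, 1) - 2*s*(s + 2)*(s + 4)*uppergamma(s/2, 2) + s*(s + 2))/(4*s*(s + 2)*(s + 4))
  Re(s) > -4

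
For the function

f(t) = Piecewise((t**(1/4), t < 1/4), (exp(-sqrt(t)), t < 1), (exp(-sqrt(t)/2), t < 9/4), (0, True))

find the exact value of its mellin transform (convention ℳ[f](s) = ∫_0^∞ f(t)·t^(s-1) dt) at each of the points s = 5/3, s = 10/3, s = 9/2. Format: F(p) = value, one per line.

F(5/3) = -16*2**(1/3)*uppergamma(10/3, 3/4) - 2*uppergamma(10/3, 1) + 3*2**(1/6)/92 + 2*uppergamma(10/3, 1/2) + 16*2**(1/3)*uppergamma(10/3, 1/2)
F(10/3) = -128*2**(2/3)*uppergamma(20/3, 3/4) - 2*uppergamma(20/3, 1) + 3*2**(5/6)/2752 + 2*uppergamma(20/3, 1/2) + 128*2**(2/3)*uppergamma(20/3, 1/2)
F(9/2) = -5593984641*exp(-3/4)/64 - 219202*exp(-1) + sqrt(2)/4864 + 8730218097*exp(-1/2)/128

back out the power substitution: sqrt(t) on [0, 1/2); exp(-t) on [1/2, 1); exp(-t/2) on [1, 3/2)
cuts at 1/4, 1: linearity sums the 3 kernel integrals
∫ over [0, 1/4) of t**(1/4)·t^(s-1) joins the sum
segment 1/4 to 1 holds exp(-sqrt(t)); add its integral
∫ exp(-sqrt(t)/2)·t^(s-1) over [1, 9/4)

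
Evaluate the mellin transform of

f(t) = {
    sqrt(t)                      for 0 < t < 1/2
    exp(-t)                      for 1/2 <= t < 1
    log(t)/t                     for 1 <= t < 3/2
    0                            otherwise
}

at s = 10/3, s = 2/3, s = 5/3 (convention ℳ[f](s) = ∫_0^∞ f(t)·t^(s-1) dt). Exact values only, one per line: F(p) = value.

F(10/3) = -uppergamma(10/3, 1) - 81*2**(2/3)*3**(1/3)/392 + 3*2**(1/6)/184 + 9/49 + log(3**(27*2**(2/3)*3**(1/3)/56)/2**(27*2**(2/3)*3**(1/3)/56)) + uppergamma(10/3, 1/2)
F(2/3) = -3*2**(1/3)*3**(2/3) + log(2**(2**(1/3)*3**(2/3))/3**(2**(1/3)*3**(2/3))) - uppergamma(2/3, 1) + 3*2**(5/6)/14 + uppergamma(2/3, 1/2) + 9
F(5/3) = -9*2**(1/3)*3**(2/3)/8 - uppergamma(5/3, 1) + 3*2**(5/6)/52 + uppergamma(5/3, 1/2) + log(3**(3*2**(1/3)*3**(2/3)/4)/2**(3*2**(1/3)*3**(2/3)/4)) + 9/4

cuts at 1/2, 1: linearity sums the 3 kernel integrals
segment 0 to 1/2 holds sqrt(t); add its integral
segment 1/2 to 1 holds exp(-t); add its integral
segment 1 to 3/2 holds log(t)/t; add its integral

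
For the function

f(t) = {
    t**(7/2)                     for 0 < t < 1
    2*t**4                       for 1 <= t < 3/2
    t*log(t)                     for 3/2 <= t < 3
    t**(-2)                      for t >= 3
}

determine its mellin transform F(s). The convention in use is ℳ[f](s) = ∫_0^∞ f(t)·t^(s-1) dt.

undo the shared t-power: t**(3/2) on [0, 1); 2*t**2 on [1, 3/2); log(t)/t on [3/2, 3); …
slice at 1, 3/2, 3, transform all 4 pieces, and sum them
the [0, 1) slice contributes ∫ t**(7/2)·t^(s-1) dt
∫ over [1, 3/2) of 2*t**4·t^(s-1) joins the sum
on [3/2, 3): add ∫ t*log(t)·t^(s-1) dt
segment [3, ∞) carries t**(-2); integrate it

2**(-s - 2)*(324*2**(s + 2)*(s - 2)*(s + 4)*(-2*s + (s + 2)**2 - 3) - 324*2**(s + 2)*(s - 2)*(2*s + 7)*(-2*s + (s + 2)**2 - 3) - 108*3**(s + 2)*(s - 2)*(s + 2)*(s + 4)*(2*s + 7)*log(3) + 108*3**(s + 2)*(s - 2)*(s + 2)*(s + 4)*(2*s + 7)*log(2) - 108*3**(s + 2)*(s - 2)*(s + 4)*(2*s + 7)*log(2) + 108*3**(s + 2)*(s - 2)*(s + 4)*(2*s + 7) + 108*3**(s + 2)*(s - 2)*(s + 4)*(2*s + 7)*log(3) + 729*3**(s + 2)*(s - 2)*(2*s + 7)*(-2*s + (s + 2)**2 - 3) + 54*6**(s + 2)*(s - 2)*(s + 2)*(s + 4)*(2*s + 7)*log(3) - 54*6**(s + 2)*(s - 2)*(s + 4)*(2*s + 7)*log(3) - 54*6**(s + 2)*(s - 2)*(s + 4)*(2*s + 7) - 2*6**(s + 2)*(s + 4)*(2*s + 7)*(-2*s + (s + 2)**2 - 3))/(162*(s - 2)*(s + 4)*(2*s + 7)*(-2*s + (s + 2)**2 - 3))
  -7/2 < Re(s) < 2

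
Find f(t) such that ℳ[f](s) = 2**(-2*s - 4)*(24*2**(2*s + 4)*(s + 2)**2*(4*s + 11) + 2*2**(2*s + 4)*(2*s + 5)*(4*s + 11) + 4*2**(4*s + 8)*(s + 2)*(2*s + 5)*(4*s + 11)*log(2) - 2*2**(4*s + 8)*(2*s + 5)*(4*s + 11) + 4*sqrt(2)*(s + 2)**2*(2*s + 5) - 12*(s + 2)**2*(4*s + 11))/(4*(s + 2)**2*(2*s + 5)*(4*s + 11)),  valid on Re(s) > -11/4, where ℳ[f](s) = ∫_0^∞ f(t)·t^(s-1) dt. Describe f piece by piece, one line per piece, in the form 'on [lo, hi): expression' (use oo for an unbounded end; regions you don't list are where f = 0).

on [0, 1/4): t**(11/4)
on [1/4, 1): 3*t**(5/2)
on [1, 4): t**2*log(sqrt(t))

undo the shared t-power: t**(3/4) on [0, 1/4); 3*sqrt(t) on [1/4, 1); log(sqrt(t)) on [1, 4)
reversing the power substitution: t**(3/2) on [0, 1/2); 3*t on [1/2, 1); log(t) on [1, 2)
decompose at 1/4, 1; ℳ[f](s) sums the 3 pieces' integrals
∫ t**(11/4)·t^(s-1) over [0, 1/4)
segment [1/4, 1) carries 3*t**(5/2); integrate it
for t in [1, 4): the term is ∫ t**2*log(sqrt(t))·t^(s-1)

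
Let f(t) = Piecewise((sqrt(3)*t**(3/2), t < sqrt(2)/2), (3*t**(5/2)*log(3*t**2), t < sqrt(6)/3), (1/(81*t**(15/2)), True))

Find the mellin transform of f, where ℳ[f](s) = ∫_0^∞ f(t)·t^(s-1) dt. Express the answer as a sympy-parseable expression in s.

6**(-s/2 - 1/4)*(32*2**(s + 1/2)*(2*s - 15)*(2*s + 1)*(2*s + 3)*log(2) + 128*2**(s + 1/2)*(2*s - 15)*(2*s + 3)*log(2) - 2**(s + 1/2)*(2*s + 3)*(16*s + (2*s + 1)**2 + 24) - 2**(s + 15/2)*(2*s - 15)*(2*s + 3) + 3**(s/2 + 1/4)*(2*s - 15)*(2*s + 1)*(2*s + 3)*(-24*log(3) + 24*log(2)) + 3**(s/2 + 1/4)*(2*s - 15)*(2*s + 3)*(-96*log(3) + 96*log(2)) + 8*3**(s/2 + 1/4)*sqrt(6)*(2*s - 15)*(16*s + (2*s + 1)**2 + 24) + 32*3**(s/2 + 5/4)*(2*s - 15)*(2*s + 3))/(8*(2*s - 15)*(2*s + 3)*(16*s + (2*s + 1)**2 + 24))
  -3/2 < Re(s) < 15/2

the shared t-power comes off first: sqrt(3)*t on [0, sqrt(2)/2); 3*t**2*log(3*t**2) on [sqrt(2)/2, sqrt(6)/3); 1/(81*t**8) on [sqrt(6)/3, ∞)
undo the power substitution: sqrt(3)*sqrt(t) on [0, 1/2); 3*t*log(3*t) on [1/2, 2/3); 1/(81*t**4) on [2/3, ∞)
remove the common scale on t first: sqrt(t) on [0, 3/2); t*log(t) on [3/2, 2); t**(-4) on [2, ∞)
linearity at sqrt(2)/2, sqrt(6)/3 turns ℳ[f](s) into 3 summed integrals
segment [0, sqrt(2)/2) carries sqrt(3)*t**(3/2); integrate it
∫ 3*t**(5/2)*log(3*t**2)·t^(s-1) over [sqrt(2)/2, sqrt(6)/3)
[sqrt(6)/3, ∞) adds the kernel integral of 1/(81*t**(15/2))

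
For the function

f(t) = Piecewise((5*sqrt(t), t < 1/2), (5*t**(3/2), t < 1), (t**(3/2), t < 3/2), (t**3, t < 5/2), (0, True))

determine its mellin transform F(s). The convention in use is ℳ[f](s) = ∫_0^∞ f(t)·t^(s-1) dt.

along the cuts 1/2, 1, 3/2, ℳ[f](s) splits into 4 integrals
on [0, 1/2) integrate f = 5*sqrt(t) against the kernel
the [1/2, 1) slice contributes ∫ 5*t**(3/2)·t^(s-1) dt
between 1 and 3/2 the integrand is t**(3/2)·t^(s-1)
the [3/2, 5/2) slice contributes ∫ t**3·t^(s-1) dt

(2**(5/2 - s)*3**(s + 3/2)*(s + 3)*(2*s + 1) - 5*2**(5/2 - s)*(s + 3)*(2*s + 1) + 5*2**(7/2 - s)*(s + 3)*(2*s + 3) - 27*(3/2)**s*(2*s + 1)*(2*s + 3) + 125*(5/2)**s*(2*s + 1)*(2*s + 3) + 64*(s + 3)*(2*s + 1))/(8*(s + 3)*(2*s + 1)*(2*s + 3))
  Re(s) > -1/2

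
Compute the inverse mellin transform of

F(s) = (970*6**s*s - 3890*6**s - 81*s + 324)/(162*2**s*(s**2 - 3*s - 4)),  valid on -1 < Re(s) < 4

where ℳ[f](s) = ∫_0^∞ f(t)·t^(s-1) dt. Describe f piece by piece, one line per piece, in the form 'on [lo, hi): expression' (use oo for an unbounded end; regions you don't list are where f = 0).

summing 3 kernel integrals split by 1/2, 3 yields ℳ[f](s)
segment [0, 1/2) carries t; integrate it
for t in [1/2, 3): the term is ∫ 2*t·t^(s-1)
segment 3 to ∞ holds t**(-4); add its integral

on [0, 1/2): t
on [1/2, 3): 2*t
on [3, oo): t**(-4)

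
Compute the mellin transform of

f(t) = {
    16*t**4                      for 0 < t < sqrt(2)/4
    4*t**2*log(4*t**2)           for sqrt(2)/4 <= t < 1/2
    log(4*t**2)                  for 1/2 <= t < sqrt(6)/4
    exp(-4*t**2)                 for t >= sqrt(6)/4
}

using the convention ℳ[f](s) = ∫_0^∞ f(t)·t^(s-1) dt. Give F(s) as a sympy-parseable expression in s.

strip the common scale on t: t**4 on [0, sqrt(2)/2); t**2*log(t**2) on [sqrt(2)/2, 1); log(t**2) on [1, sqrt(6)/2); …
strip the power substitution: t**2 on [0, 1/2); t*log(t) on [1/2, 1); log(t) on [1, 3/2); …
f breaks at sqrt(2)/4, 1/2, sqrt(6)/4 into 4 integrals to sum
[0, sqrt(2)/4) adds the kernel integral of 16*t**4
over [sqrt(2)/4, 1/2), the kernel integral of 4*t**2*log(4*t**2) enters the sum
on [1/2, sqrt(6)/4) integrate f = log(4*t**2) against the kernel
the [sqrt(6)/4, ∞) slice contributes ∫ exp(-4*t**2)·t^(s-1) dt

(sqrt(2)/4)**s*(2*2**(s/2)*s**2*(s + 4)*(s**2 + 4*s + 4)*uppergamma(s/2, 3/2) - 8*2**(s/2)*s**2*(s + 4) + 8*2**(s/2)*(s + 4)*(s**2 + 4*s + 4) + 3**(s/2)*s*(s + 4)*(-4*log(2) + 4*log(3))*(s**2 + 4*s + 4) - 8*3**(s/2)*(s + 4)*(s**2 + 4*s + 4) + s**3*(s + 4)*log(4) + 4*s**2*(s + 4)*log(2) + 4*s**2*(s + 4) + s**2*(s**2 + 4*s + 4))/(4*s**2*(s + 4)*(s**2 + 4*s + 4))
  Re(s) > -4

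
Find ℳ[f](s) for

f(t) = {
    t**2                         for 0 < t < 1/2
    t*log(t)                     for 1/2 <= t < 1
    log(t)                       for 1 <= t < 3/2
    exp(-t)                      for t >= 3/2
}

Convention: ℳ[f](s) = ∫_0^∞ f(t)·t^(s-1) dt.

linearity at 1/2, 1, 3/2 turns ℳ[f](s) into 4 summed integrals
segment 0 to 1/2 holds t**2; add its integral
∫ t*log(t)·t^(s-1) over [1/2, 1)
∫ over [1, 3/2) of log(t)·t^(s-1) joins the sum
over [3/2, ∞), the kernel integral of exp(-t) enters the sum

(4*2**s*s**2*(s + 2)*(s**2 + 2*s + 1)*uppergamma(s, 3/2) - 4*2**s*s**2*(s + 2) + 4*2**s*(s + 2)*(s**2 + 2*s + 1) + 3**s*s*(s + 2)*(-4*log(2) + 4*log(3))*(s**2 + 2*s + 1) - 4*3**s*(s + 2)*(s**2 + 2*s + 1) + s**3*(s + 2)*log(4) + s**2*(s + 2)*log(4) + 2*s**2*(s + 2) + s**2*(s**2 + 2*s + 1))/(4*2**s*s**2*(s + 2)*(s**2 + 2*s + 1))
  Re(s) > -2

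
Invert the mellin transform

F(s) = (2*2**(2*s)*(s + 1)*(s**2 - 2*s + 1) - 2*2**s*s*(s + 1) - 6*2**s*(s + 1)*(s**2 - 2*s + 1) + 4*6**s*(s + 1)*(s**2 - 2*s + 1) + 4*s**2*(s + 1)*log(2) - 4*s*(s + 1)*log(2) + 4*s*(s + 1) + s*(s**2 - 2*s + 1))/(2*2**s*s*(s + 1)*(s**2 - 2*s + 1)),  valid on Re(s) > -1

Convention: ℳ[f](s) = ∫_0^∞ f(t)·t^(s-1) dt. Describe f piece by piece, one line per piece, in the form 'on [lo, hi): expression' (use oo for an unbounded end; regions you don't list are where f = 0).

integrate the 4 segments split at 1/2, 1, 2, then add the results
between 0 and 1/2 the integrand is t·t^(s-1)
the [1/2, 1) slice contributes ∫ log(t)/t·t^(s-1) dt
segment 1 to 2 holds 3; add its integral
for t in [2, 3): the term is ∫ 2·t^(s-1)

on [0, 1/2): t
on [1/2, 1): log(t)/t
on [1, 2): 3
on [2, 3): 2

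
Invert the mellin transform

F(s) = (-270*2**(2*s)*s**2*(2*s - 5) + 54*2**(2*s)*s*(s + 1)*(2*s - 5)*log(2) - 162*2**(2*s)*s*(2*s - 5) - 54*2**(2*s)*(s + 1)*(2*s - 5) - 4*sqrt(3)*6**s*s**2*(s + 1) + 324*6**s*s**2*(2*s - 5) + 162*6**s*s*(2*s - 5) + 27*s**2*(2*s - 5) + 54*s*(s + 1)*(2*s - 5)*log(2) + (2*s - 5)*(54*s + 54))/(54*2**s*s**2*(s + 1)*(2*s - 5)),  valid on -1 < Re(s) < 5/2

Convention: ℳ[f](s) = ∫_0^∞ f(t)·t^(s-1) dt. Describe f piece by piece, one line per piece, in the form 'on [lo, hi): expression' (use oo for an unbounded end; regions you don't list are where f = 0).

along the cuts 1/2, 2, 3, ℳ[f](s) splits into 4 integrals
segment 0 to 1/2 holds t; add its integral
over [1/2, 2), the kernel integral of log(t) enters the sum
segment 2 to 3 holds (t + 3); add its integral
on [3, ∞): add ∫ t**(-5/2)·t^(s-1) dt

on [0, 1/2): t
on [1/2, 2): log(t)
on [2, 3): t + 3
on [3, oo): t**(-5/2)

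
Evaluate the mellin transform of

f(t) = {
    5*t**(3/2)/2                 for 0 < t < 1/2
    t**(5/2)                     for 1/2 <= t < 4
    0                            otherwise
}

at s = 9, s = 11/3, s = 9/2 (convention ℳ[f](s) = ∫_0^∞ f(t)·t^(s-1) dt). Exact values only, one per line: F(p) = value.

F(9) = 47*sqrt(2)/494592 + 16777216/23
F(11/3) = 231*2**(5/6)/36704 + 24576*2**(1/3)/37
F(9/2) = 1797563/768

slice at 1/2, transform all 2 pieces, and sum them
[0, 1/2) adds the kernel integral of 5*t**(3/2)/2
∫ over [1/2, 4) of t**(5/2)·t^(s-1) joins the sum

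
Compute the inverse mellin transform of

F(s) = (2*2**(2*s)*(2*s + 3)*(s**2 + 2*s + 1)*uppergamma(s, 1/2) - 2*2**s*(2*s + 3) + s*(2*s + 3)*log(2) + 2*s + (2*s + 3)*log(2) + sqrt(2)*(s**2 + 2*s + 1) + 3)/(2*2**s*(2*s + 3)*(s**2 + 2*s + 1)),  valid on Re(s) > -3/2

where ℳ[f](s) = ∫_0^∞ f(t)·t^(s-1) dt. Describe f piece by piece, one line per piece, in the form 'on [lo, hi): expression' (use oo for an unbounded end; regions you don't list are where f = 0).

linearity at 1/2, 1 turns ℳ[f](s) into 3 summed integrals
on [0, 1/2): add ∫ t**(3/2)·t^(s-1) dt
over [1/2, 1), the kernel integral of t*log(t) enters the sum
segment [1, ∞) carries exp(-t/2); integrate it

on [0, 1/2): t**(3/2)
on [1/2, 1): t*log(t)
on [1, oo): exp(-t/2)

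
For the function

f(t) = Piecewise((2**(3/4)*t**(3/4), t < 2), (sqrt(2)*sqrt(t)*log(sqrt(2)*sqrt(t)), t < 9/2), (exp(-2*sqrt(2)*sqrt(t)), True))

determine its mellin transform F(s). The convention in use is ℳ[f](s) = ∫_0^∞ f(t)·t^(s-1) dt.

2**(s + 1)*(-4*144**s*s*(4*s + 3)*log(2) - 144**s*(4*s + 3)*log(4) + 144**s*(8*s + 6) + 144**s*sqrt(2)*(16*s**2 + 16*s + 4) + 6*324**s*s*(4*s + 3)*log(3) + 324**s*(-12*s - 9) + 3*324**s*(4*s + 3)*log(3) + 9**s*(4*s + 3)*(4*s**2 + 4*s + 1)*uppergamma(2*s, 6))/(144**s*(4*s + 3)*(4*s**2 + 4*s + 1))
  Re(s) > -3/4

remove the common scale on t first: 2*sqrt(2)*t**(3/4) on [0, 1); 2*sqrt(t)*log(2*sqrt(t)) on [1, 9/4); exp(-4*sqrt(t)) on [9/4, ∞)
reversing the power substitution: 2*sqrt(2)*t**(3/2) on [0, 1); 2*t*log(2*t) on [1, 3/2); exp(-4*t) on [3/2, ∞)
remove the common scale on t first: t**(3/2) on [0, 2); t*log(t) on [2, 3); exp(-2*t) on [3, ∞)
cuts at 2, 9/2: linearity sums the 3 kernel integrals
for t in [0, 2): the term is ∫ 2**(3/4)*t**(3/4)·t^(s-1)
segment [2, 9/2) carries sqrt(2)*sqrt(t)*log(sqrt(2)*sqrt(t)); integrate it
segment [9/2, ∞) carries exp(-2*sqrt(2)*sqrt(t)); integrate it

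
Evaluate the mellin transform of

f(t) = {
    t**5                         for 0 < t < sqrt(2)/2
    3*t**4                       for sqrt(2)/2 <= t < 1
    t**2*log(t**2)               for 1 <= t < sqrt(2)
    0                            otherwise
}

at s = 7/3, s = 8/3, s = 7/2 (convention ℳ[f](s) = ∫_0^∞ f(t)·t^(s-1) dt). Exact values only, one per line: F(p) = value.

F(7/3) = -72*2**(1/6)/169 - 9*2**(5/6)/304 + 3*2**(1/3)/352 + 1863/3211 + 12*2**(1/6)*log(2)/13
F(8/3) = -18*2**(1/3)/49 - 9*2**(2/3)/320 + 3*2**(1/6)/368 + 531/980 + 6*2**(1/3)*log(2)/7
F(7/2) = -8583*2**(3/4)/32912 - 2**(1/4)/40 + 282/605 + 8*2**(3/4)*log(2)/11

strip the power substitution: t**(5/2) on [0, 1/2); 3*t**2 on [1/2, 1); t*log(t) on [1, 2)
strip the shared t-power: t**(3/2) on [0, 1/2); 3*t on [1/2, 1); log(t) on [1, 2)
summing 3 kernel integrals split by sqrt(2)/2, 1 yields ℳ[f](s)
[0, sqrt(2)/2) adds the kernel integral of t**5
∫ 3*t**4·t^(s-1) over [sqrt(2)/2, 1)
for t in [1, sqrt(2)): the term is ∫ t**2*log(t**2)·t^(s-1)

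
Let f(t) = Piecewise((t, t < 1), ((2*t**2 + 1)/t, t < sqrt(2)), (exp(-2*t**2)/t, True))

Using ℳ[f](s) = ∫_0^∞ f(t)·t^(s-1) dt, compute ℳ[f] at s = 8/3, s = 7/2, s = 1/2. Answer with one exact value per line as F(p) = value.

F(8/3) = -48/55 + 2**(1/6)*uppergamma(5/6, 4)/4 + 93*2**(5/6)/55
F(7/2) = -28/45 + 2**(3/4)*uppergamma(5/4, 4)/8 + 116*2**(1/4)/45
F(1/2) = 2**(1/4)*uppergamma(-1/4, 4)/2 + 2**(3/4)/3 + 4/3

strip the shared t-power: t**2 on [0, 1); 2*t**2 + 1 on [1, sqrt(2)); exp(-2*t**2) on [sqrt(2), ∞)
strip the power substitution: t on [0, 1); 2*t + 1 on [1, 2); exp(-2*t) on [2, ∞)
summing 3 kernel integrals split by 1, sqrt(2) yields ℳ[f](s)
segment [0, 1) carries t; integrate it
on [1, sqrt(2)) integrate f = (2*t**2 + 1)/t against the kernel
over [sqrt(2), ∞), the kernel integral of exp(-2*t**2)/t enters the sum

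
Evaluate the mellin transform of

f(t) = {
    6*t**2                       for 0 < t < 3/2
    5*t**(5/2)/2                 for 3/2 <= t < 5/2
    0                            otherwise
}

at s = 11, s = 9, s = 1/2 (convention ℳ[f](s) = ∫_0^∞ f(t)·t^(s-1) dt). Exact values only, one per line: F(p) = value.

slice at 3/2, transform all 2 pieces, and sum them
piece [0, 3/2): integrate 6*t**2 against the kernel
segment 3/2 to 5/2 holds 5*t**(5/2)/2; add its integral

F(11) = -295245*sqrt(6)/16384 + 4782969/53248 + 6103515625*sqrt(10)/442368
F(9) = -885735*sqrt(6)/94208 + 531441/11264 + 244140625*sqrt(10)/94208
F(1/2) = 27*sqrt(6)/10 + 245/24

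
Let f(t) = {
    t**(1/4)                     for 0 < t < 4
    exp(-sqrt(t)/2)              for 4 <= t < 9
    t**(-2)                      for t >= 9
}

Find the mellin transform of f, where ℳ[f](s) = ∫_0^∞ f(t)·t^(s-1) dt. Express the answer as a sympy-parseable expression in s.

back out the power substitution: sqrt(t) on [0, 2); exp(-t/2) on [2, 3); t**(-4) on [3, ∞)
slice at 4, 9, transform all 3 pieces, and sum them
[0, 4) adds the kernel integral of t**(1/4)
on [4, 9) integrate f = exp(-sqrt(t)/2) against the kernel
for t in [9, ∞): the term is ∫ t**(-2)·t^(s-1)

(162*2**(2*s)*(s - 2)*(4*s + 1)*uppergamma(2*s, 1) - 162*2**(2*s)*(s - 2)*(4*s + 1)*uppergamma(2*s, 3/2) + 324*2**(2*s + 1/2)*(s - 2) - 9**s*(4*s + 1))/(81*(s - 2)*(4*s + 1))
  -1/4 < Re(s) < 2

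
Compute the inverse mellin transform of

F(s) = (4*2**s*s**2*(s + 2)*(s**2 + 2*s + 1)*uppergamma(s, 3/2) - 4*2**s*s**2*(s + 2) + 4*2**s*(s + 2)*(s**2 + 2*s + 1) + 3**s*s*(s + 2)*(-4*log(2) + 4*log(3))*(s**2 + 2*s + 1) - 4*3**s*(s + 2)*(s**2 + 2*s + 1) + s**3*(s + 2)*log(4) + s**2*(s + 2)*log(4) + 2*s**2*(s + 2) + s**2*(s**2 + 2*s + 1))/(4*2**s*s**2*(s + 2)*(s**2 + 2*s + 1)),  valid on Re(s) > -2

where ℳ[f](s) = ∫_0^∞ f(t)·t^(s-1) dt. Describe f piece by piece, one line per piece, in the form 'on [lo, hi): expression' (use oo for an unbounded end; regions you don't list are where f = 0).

on [0, 1/2): t**2
on [1/2, 1): t*log(t)
on [1, 3/2): log(t)
on [3/2, oo): exp(-t)

along the cuts 1/2, 1, 3/2, ℳ[f](s) splits into 4 integrals
over [0, 1/2), the kernel integral of t**2 enters the sum
for t in [1/2, 1): the term is ∫ t*log(t)·t^(s-1)
∫ over [1, 3/2) of log(t)·t^(s-1) joins the sum
∫ exp(-t)·t^(s-1) over [3/2, ∞)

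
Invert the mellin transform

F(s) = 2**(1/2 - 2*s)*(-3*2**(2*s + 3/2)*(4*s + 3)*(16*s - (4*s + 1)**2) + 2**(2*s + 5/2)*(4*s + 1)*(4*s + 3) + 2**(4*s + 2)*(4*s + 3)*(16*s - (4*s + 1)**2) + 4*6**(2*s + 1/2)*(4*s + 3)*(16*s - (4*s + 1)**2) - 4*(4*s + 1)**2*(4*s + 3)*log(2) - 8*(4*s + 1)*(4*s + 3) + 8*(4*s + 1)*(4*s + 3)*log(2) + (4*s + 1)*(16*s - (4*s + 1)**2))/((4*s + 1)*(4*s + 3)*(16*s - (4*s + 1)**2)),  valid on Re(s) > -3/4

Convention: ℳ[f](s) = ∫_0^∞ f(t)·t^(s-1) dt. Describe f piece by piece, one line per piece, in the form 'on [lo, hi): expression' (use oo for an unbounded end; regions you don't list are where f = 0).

on [0, 1/4): t**(3/4)
on [1/4, 1): log(sqrt(t))/t**(1/4)
on [1, 4): 3*t**(1/4)
on [4, 9): 2*t**(1/4)

strip the power substitution: t**(3/2) on [0, 1/2); log(t)/sqrt(t) on [1/2, 1); 3*sqrt(t) on [1, 2); …
back out the shared t-power: t on [0, 1/2); log(t)/t on [1/2, 1); 3 on [1, 2); …
decompose at 1/4, 1, 4; ℳ[f](s) sums the 4 pieces' integrals
between 0 and 1/4 the integrand is t**(3/4)·t^(s-1)
segment 1/4 to 1 holds log(sqrt(t))/t**(1/4); add its integral
on [1, 4): add ∫ 3*t**(1/4)·t^(s-1) dt
segment [4, 9) carries 2*t**(1/4); integrate it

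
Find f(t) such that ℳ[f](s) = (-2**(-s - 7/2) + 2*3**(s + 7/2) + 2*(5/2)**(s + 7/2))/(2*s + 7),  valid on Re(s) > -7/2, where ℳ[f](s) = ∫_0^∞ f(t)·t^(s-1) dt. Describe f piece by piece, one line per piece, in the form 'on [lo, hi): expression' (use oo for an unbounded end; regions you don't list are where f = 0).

slice at 1/2, 5/2, transform all 3 pieces, and sum them
between 0 and 1/2 the integrand is 3*t**(7/2)/2·t^(s-1)
[1/2, 5/2) adds the kernel integral of 2*t**(7/2)
[5/2, 3) adds the kernel integral of t**(7/2)

on [0, 1/2): 3*t**(7/2)/2
on [1/2, 5/2): 2*t**(7/2)
on [5/2, 3): t**(7/2)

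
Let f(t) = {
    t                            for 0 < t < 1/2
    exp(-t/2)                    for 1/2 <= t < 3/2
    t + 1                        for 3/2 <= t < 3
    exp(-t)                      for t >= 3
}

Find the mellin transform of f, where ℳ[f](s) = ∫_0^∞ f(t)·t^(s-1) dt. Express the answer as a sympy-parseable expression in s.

along the cuts 1/2, 3/2, 3, ℳ[f](s) splits into 4 integrals
between 0 and 1/2 the integrand is t·t^(s-1)
on [1/2, 3/2): add ∫ exp(-t/2)·t^(s-1) dt
∫ over [3/2, 3) of (t + 1)·t^(s-1) joins the sum
on [3, ∞): add ∫ exp(-t)·t^(s-1) dt

(2*2**s*s*(s + 1)*uppergamma(s, 3) - 5*3**s*s - 2*3**s + 2*4**s*s*(s + 1)*uppergamma(s, 1/4) - 2*4**s*s*(s + 1)*uppergamma(s, 3/4) + 8*6**s*s + 2*6**s + s)/(2*2**s*s*(s + 1))
  Re(s) > -1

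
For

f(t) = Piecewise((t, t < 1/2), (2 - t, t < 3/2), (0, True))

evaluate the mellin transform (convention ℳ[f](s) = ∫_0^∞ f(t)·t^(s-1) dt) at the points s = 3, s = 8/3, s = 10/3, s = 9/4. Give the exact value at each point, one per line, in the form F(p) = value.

cuts at 1/2: linearity sums the 2 kernel integrals
segment 0 to 1/2 holds t; add its integral
∫ (2 - t)·t^(s-1) over [1/2, 3/2)

F(3) = 179/192
F(8/3) = 3*2**(1/3)*(-7 + 45*3**(2/3))/352
F(10/3) = 3*2**(2/3)*(-16 + 297*3**(1/3))/2080
F(9/4) = 2**(3/4)*(-34 + 225*3**(1/4))/468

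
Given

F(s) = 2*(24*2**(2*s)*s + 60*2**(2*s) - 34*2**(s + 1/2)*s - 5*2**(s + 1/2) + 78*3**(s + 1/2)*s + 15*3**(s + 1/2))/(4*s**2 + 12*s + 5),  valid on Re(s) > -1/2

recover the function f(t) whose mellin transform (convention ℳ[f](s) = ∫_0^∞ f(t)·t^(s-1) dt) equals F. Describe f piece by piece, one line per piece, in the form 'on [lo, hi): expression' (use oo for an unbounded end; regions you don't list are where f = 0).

on [0, 2): 3*sqrt(t)
on [2, 3): 5*t**(5/2)
on [3, 4): 6*sqrt(t)

cuts at 2, 3: linearity sums the 3 kernel integrals
between 0 and 2 the integrand is 3*sqrt(t)·t^(s-1)
piece [2, 3): integrate 5*t**(5/2) against the kernel
for t in [3, 4): the term is ∫ 6*sqrt(t)·t^(s-1)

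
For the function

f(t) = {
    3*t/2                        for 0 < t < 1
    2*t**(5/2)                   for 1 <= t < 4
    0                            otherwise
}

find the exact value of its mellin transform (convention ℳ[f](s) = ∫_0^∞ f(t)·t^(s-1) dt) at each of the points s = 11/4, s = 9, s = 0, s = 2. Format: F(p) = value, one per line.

slice at 1, transform all 2 pieces, and sum them
on [0, 1): add ∫ 3*t/2·t^(s-1) dt
on [1, 4) integrate f = 2*t**(5/2) against the kernel

F(11/4) = 2/105 + 8192*sqrt(2)/21
F(9) = 671088629/460
F(0) = 263/10
F(2) = 4097/18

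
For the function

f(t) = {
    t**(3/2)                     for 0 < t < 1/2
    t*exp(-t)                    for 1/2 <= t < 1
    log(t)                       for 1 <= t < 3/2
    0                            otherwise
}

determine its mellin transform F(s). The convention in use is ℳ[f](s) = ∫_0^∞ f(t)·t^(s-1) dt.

(4*2**s*s**3*uppergamma(s + 1, 1/2) - 4*2**s*s**3*uppergamma(s + 1, 1) + 6*2**s*s**2*uppergamma(s + 1, 1/2) - 6*2**s*s**2*uppergamma(s + 1, 1) + 4*2**s*s + 6*2**s + 3**s*s**2*(-4*log(2) + 4*log(3)) - 4*3**s*s + 3**s*s*(-6*log(2) + 6*log(3)) - 6*3**s + sqrt(2)*s**2)/(2*2**s*s**2*(2*s + 3))
  Re(s) > -3/2

reversing the shared t-power: sqrt(t) on [0, 1/2); exp(-t) on [1/2, 1); log(t)/t on [1, 3/2)
treat the 3 regions marked off by 1/2, 1 separately and sum
[0, 1/2) adds the kernel integral of t**(3/2)
[1/2, 1) adds the kernel integral of t*exp(-t)
on [1, 3/2) integrate f = log(t) against the kernel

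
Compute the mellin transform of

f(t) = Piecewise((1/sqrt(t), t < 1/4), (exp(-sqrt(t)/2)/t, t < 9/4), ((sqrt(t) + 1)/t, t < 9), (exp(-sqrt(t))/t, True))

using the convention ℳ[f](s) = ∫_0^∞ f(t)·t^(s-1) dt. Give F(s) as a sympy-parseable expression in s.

undo the shared t-power: sqrt(t) on [0, 1/4); exp(-sqrt(t)/2) on [1/4, 9/4); sqrt(t) + 1 on [9/4, 9); …
back out the power substitution: t on [0, 1/2); exp(-t/2) on [1/2, 3/2); t + 1 on [3/2, 3); …
decompose at 1/4, 9/4, 9; ℳ[f](s) sums the 4 pieces' integrals
piece [0, 1/4): integrate 1/sqrt(t) against the kernel
segment 1/4 to 9/4 holds exp(-sqrt(t)/2)/t; add its integral
piece [9/4, 9): integrate (sqrt(t) + 1)/t against the kernel
on [9, ∞) integrate f = exp(-sqrt(t))/t against the kernel

(16**s*(s - 1)*(2*s - 1)*uppergamma(2*s - 2, 1/4) - 16**s*(s - 1)*(2*s - 1)*uppergamma(2*s - 2, 3/4) + 4*2**(2*s)*(s - 1)*(2*s - 1)*uppergamma(2*s - 2, 3) + 16*36**s*(s - 1)/9 + 2*36**s/9 + 40*9**s*(1 - s)/9 - 8*9**s/9 + 8*s - 8)/(2*2**(2*s)*(s - 1)*(2*s - 1))
  Re(s) > 1/2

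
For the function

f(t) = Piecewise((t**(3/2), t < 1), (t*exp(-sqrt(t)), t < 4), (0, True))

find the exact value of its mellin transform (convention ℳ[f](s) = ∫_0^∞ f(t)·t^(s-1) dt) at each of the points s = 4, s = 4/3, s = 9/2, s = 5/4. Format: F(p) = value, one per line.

F(4) = -5362432*exp(-2) + 2/11 + 1972820*exp(-1)
F(4/3) = -2*uppergamma(14/3, 2) + 6/17 + 2*uppergamma(14/3, 1)
F(9/2) = -53626368*exp(-2) + 1/6 + 19728202*exp(-1)
F(5/4) = (-9262*sqrt(2) + (-1155*sqrt(pi)*erfc(sqrt(2)) + 32 + 1155*sqrt(pi)*erfc(1))*exp(2) + 4642*E)*exp(-2)/88

peel off the power substitution: t**3 on [0, 1); t**2*exp(-t) on [1, 2)
undo the shared t-power: t on [0, 1); exp(-t) on [1, 2)
split f at 1: ℳ[f](s) collects 2 kernel integrals
segment 0 to 1 holds t**(3/2); add its integral
[1, 4) adds the kernel integral of t*exp(-sqrt(t))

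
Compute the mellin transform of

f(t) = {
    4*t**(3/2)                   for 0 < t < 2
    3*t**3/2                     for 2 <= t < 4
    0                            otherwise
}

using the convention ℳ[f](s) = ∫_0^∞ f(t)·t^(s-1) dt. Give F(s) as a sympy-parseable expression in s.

split f at 2: ℳ[f](s) collects 2 kernel integrals
∫ 4*t**(3/2)·t^(s-1) over [0, 2)
over [2, 4), the kernel integral of 3*t**3/2 enters the sum

4*(24*2**(2*s)*(2*s + 3) - 3*2**s*(2*s + 3) + 4*2**(s + 1/2)*(s + 3))/((s + 3)*(2*s + 3))
  Re(s) > -3/2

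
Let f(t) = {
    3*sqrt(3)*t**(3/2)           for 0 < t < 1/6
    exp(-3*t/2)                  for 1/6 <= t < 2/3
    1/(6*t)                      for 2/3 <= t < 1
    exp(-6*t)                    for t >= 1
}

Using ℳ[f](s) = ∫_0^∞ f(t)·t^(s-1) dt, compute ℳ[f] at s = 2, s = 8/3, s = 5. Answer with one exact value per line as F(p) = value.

the common scale on t comes off first: t**(3/2) on [0, 1/2); exp(-t/2) on [1/2, 2); 1/(2*t) on [2, 3); …
f breaks at 1/6, 2/3, 1 into 4 integrals to sum
for t in [0, 1/6): the term is ∫ 3*sqrt(3)*t**(3/2)·t^(s-1)
the [1/6, 2/3) slice contributes ∫ exp(-3*t/2)·t^(s-1) dt
for t in [2/3, 1): the term is ∫ 1/(6*t)·t^(s-1)
segment [1, ∞) carries exp(-6*t); integrate it

F(2) = -8*exp(-1)/9 + 7*exp(-6)/36 + sqrt(2)/504 + 1/18 + 5*exp(-1/4)/9
F(8/3) = -4*12**(1/3)*uppergamma(8/3, 1)/27 - 12**(1/3)/45 + 6**(1/3)*uppergamma(8/3, 6)/216 + 2**(5/6)*3**(1/3)/3600 + 1/10 + 4*12**(1/3)*uppergamma(8/3, 1/4)/27
F(5) = -2080*exp(-1)/243 + sqrt(2)/202176 + 115*exp(-6)/324 + 65/1944 + 7889*exp(-1/4)/1944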